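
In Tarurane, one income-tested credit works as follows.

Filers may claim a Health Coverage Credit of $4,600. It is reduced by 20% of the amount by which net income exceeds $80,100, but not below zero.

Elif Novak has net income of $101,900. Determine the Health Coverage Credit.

$240

Health Coverage Credit: 20% of the $21,800 excess over $80,100 is $4,360; credit = $4,600 − $4,360 = $240.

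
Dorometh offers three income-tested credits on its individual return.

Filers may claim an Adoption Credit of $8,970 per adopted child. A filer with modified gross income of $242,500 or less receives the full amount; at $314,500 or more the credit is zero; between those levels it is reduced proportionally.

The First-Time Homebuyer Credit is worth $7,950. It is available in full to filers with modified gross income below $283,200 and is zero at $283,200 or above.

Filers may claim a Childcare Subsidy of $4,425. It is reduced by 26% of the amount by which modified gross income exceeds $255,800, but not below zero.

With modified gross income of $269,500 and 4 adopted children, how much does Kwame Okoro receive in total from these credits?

$31,238

Adoption Credit: base = 4 × $8,970 = $35,880. $269,500 is $27,000 into a $72,000 phase-out range, leaving 45,000/72,000 of the credit: $35,880 × 45,000/72,000 = $22,425.
First-Time Homebuyer Credit: $269,500 is below the $283,200 cutoff, so the full $7,950 applies.
Childcare Subsidy: 26% of the $13,700 excess over $255,800 is $3,562; credit = $4,425 − $3,562 = $863.
Total: $22,425 + $7,950 + $863 = $31,238.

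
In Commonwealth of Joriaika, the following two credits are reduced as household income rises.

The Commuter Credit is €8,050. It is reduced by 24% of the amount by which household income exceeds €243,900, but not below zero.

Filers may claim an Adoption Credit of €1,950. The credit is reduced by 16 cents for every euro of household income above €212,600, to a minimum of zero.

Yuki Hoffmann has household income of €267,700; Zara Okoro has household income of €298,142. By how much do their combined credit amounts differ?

Yuki (€267,700): Commuter Credit: 24% of the €23,800 excess over €243,900 is €5,712; credit = €8,050 − €5,712 = €2,338. Adoption Credit: 16% of the €55,100 excess over €212,600 is €8,816 ≥ base, so the credit is €0. total €2,338 + €0 = €2,338
Zara (€298,142): Commuter Credit: 24% of the €54,242 excess over €243,900 is €13,018.08 ≥ base, so the credit is €0. Adoption Credit: 16% of the €85,542 excess over €212,600 is €13,686.72 ≥ base, so the credit is €0. total €0 + €0 = €0
Difference: |€2,338 − €0| = €2,338.

€2,338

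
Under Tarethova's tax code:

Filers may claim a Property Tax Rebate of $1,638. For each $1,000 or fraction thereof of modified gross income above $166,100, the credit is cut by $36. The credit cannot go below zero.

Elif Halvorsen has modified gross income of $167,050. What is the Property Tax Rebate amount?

Property Tax Rebate: income exceeds $166,100 by $950, which is 1 full-or-partial $1,000 increment; reduction = 1 × $36 = $36, leaving $1,602.

$1,602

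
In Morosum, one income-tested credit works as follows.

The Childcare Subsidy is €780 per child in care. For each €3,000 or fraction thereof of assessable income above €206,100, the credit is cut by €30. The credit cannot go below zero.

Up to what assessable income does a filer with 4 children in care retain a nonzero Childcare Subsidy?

€515,100

Full credit = 4 × €780 = €3,120.
After 103 increments the reduction is 103 × €30 = €3,090, leaving €30; one more increment wipes it out. Increment 103 ends at excess 103 × €3,000 = €309,000, so the highest qualifying income is €206,100 + €309,000 = €515,100.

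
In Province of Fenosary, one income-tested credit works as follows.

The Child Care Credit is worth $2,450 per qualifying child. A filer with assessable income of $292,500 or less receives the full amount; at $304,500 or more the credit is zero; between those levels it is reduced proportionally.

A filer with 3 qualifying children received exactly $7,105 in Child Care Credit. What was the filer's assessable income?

Full credit = 3 × $2,450 = $7,350.
$7,105 is 7,105/7,350 of the full $7,350, so 245/7,350 of the $12,000 range has been used: income = $292,500 + $12,000 × 245/7,350 = $292,900.

$292,900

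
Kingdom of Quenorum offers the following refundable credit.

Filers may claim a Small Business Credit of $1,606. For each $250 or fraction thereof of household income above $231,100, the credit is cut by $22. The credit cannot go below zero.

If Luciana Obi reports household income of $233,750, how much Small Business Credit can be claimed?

$1,364

Small Business Credit: income exceeds $231,100 by $2,650, which is 11 full-or-partial $250 increments; reduction = 11 × $22 = $242, leaving $1,364.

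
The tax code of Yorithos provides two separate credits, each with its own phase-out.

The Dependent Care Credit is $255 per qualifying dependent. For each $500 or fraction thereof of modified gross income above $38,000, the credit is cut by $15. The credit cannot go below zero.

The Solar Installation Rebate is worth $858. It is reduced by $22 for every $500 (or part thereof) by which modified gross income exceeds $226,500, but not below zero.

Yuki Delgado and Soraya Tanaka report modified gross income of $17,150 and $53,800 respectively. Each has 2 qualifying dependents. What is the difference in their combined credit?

Yuki ($17,150): Dependent Care Credit: base = 2 × $255 = $510. $17,150 is at or below the $38,000 threshold, so the full $510 applies. Solar Installation Rebate: $17,150 is at or below the $226,500 threshold, so the full $858 applies. total $510 + $858 = $1,368
Soraya ($53,800): Dependent Care Credit: base = 2 × $255 = $510. income exceeds $38,000 by $15,800, which is 32 full-or-partial $500 increments; reduction = 32 × $15 = $480, leaving $30. Solar Installation Rebate: $53,800 is at or below the $226,500 threshold, so the full $858 applies. total $30 + $858 = $888
Difference: |$1,368 − $888| = $480.

$480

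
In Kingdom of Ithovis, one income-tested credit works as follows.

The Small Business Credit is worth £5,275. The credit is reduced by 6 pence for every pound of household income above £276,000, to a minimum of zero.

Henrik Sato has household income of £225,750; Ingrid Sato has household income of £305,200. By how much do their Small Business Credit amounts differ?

Henrik (£225,750): Small Business Credit: £225,750 is at or below the £276,000 threshold, so the full £5,275 applies.
Ingrid (£305,200): Small Business Credit: 6% of the £29,200 excess over £276,000 is £1,752; credit = £5,275 − £1,752 = £3,523.
Difference: |£5,275 − £3,523| = £1,752.

£1,752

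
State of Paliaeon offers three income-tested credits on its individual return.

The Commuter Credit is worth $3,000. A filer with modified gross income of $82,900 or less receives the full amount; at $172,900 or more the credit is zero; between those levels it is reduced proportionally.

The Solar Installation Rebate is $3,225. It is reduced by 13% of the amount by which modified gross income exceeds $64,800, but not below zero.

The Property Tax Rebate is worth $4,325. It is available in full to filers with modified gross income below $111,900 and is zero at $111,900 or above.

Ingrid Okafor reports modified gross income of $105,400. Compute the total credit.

$6,575

Commuter Credit: $105,400 is $22,500 into a $90,000 phase-out range, leaving 67,500/90,000 of the credit: $3,000 × 67,500/90,000 = $2,250.
Solar Installation Rebate: 13% of the $40,600 excess over $64,800 is $5,278 ≥ base, so the credit is $0.
Property Tax Rebate: $105,400 is below the $111,900 cutoff, so the full $4,325 applies.
Total: $2,250 + $0 + $4,325 = $6,575.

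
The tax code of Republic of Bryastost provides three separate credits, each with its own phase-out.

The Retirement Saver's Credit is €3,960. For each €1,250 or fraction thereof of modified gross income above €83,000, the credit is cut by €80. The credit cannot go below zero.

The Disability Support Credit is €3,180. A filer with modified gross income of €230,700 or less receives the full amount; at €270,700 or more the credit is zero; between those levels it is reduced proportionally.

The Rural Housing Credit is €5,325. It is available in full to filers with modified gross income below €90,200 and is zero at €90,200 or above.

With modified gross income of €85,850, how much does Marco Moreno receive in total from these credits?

€12,225

Retirement Saver's Credit: income exceeds €83,000 by €2,850, which is 3 full-or-partial €1,250 increments; reduction = 3 × €80 = €240, leaving €3,720.
Disability Support Credit: €85,850 is at or below the €230,700 threshold, so the full €3,180 applies.
Rural Housing Credit: €85,850 is below the €90,200 cutoff, so the full €5,325 applies.
Total: €3,720 + €3,180 + €5,325 = €12,225.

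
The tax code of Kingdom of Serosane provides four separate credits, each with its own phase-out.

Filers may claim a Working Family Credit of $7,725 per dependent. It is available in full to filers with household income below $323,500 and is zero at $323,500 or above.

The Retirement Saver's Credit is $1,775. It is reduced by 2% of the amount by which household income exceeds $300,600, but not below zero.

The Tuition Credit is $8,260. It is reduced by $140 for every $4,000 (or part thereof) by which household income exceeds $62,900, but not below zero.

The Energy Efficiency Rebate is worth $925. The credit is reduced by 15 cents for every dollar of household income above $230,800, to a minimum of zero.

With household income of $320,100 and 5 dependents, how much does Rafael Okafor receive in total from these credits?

$40,010

Working Family Credit: base = 5 × $7,725 = $38,625. $320,100 is below the $323,500 cutoff, so the full $38,625 applies.
Retirement Saver's Credit: 2% of the $19,500 excess over $300,600 is $390; credit = $1,775 − $390 = $1,385.
Tuition Credit: income exceeds $62,900 by $257,200 → 65 increments × $140 = $9,100 ≥ base, so the credit is $0.
Energy Efficiency Rebate: 15% of the $89,300 excess over $230,800 is $13,395 ≥ base, so the credit is $0.
Total: $38,625 + $1,385 + $0 + $0 = $40,010.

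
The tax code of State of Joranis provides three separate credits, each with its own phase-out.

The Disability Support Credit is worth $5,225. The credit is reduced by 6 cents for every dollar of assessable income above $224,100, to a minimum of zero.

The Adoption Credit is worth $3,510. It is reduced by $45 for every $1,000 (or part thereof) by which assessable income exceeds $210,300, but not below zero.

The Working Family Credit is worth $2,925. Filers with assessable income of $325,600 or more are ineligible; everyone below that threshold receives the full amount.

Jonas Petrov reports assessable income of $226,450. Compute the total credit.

$10,754

Disability Support Credit: 6% of the $2,350 excess over $224,100 is $141; credit = $5,225 − $141 = $5,084.
Adoption Credit: income exceeds $210,300 by $16,150, which is 17 full-or-partial $1,000 increments; reduction = 17 × $45 = $765, leaving $2,745.
Working Family Credit: $226,450 is below the $325,600 cutoff, so the full $2,925 applies.
Total: $5,084 + $2,745 + $2,925 = $10,754.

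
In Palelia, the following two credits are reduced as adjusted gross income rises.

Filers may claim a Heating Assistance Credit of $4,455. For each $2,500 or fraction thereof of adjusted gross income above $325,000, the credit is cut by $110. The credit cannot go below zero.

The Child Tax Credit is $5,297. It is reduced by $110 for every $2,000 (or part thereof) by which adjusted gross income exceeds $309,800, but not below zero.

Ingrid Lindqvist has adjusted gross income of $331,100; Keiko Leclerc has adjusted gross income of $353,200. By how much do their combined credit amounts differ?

Ingrid ($331,100): Heating Assistance Credit: income exceeds $325,000 by $6,100, which is 3 full-or-partial $2,500 increments; reduction = 3 × $110 = $330, leaving $4,125. Child Tax Credit: income exceeds $309,800 by $21,300, which is 11 full-or-partial $2,000 increments; reduction = 11 × $110 = $1,210, leaving $4,087. total $4,125 + $4,087 = $8,212
Keiko ($353,200): Heating Assistance Credit: income exceeds $325,000 by $28,200, which is 12 full-or-partial $2,500 increments; reduction = 12 × $110 = $1,320, leaving $3,135. Child Tax Credit: income exceeds $309,800 by $43,400, which is 22 full-or-partial $2,000 increments; reduction = 22 × $110 = $2,420, leaving $2,877. total $3,135 + $2,877 = $6,012
Difference: |$8,212 − $6,012| = $2,200.

$2,200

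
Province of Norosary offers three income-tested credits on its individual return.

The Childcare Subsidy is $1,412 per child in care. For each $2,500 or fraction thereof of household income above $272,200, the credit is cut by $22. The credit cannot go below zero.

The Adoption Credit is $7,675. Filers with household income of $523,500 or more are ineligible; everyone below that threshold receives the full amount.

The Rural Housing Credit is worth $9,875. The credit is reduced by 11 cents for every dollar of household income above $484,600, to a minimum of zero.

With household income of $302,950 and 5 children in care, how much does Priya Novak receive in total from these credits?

Childcare Subsidy: base = 5 × $1,412 = $7,060. income exceeds $272,200 by $30,750, which is 13 full-or-partial $2,500 increments; reduction = 13 × $22 = $286, leaving $6,774.
Adoption Credit: $302,950 is below the $523,500 cutoff, so the full $7,675 applies.
Rural Housing Credit: $302,950 is at or below the $484,600 threshold, so the full $9,875 applies.
Total: $6,774 + $7,675 + $9,875 = $24,324.

$24,324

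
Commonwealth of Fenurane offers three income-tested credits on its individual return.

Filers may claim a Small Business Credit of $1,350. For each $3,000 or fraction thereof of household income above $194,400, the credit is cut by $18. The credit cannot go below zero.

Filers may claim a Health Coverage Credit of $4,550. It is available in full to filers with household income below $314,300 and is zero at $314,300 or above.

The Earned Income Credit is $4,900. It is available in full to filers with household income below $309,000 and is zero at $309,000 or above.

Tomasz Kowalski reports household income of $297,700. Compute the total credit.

Small Business Credit: income exceeds $194,400 by $103,300, which is 35 full-or-partial $3,000 increments; reduction = 35 × $18 = $630, leaving $720.
Health Coverage Credit: $297,700 is below the $314,300 cutoff, so the full $4,550 applies.
Earned Income Credit: $297,700 is below the $309,000 cutoff, so the full $4,900 applies.
Total: $720 + $4,550 + $4,900 = $10,170.

$10,170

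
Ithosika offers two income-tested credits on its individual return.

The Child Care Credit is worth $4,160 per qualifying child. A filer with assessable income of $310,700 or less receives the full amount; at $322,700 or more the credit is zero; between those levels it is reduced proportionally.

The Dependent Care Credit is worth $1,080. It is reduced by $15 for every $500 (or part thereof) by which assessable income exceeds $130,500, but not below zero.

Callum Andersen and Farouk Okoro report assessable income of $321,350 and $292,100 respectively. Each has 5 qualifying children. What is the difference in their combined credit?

$18,460

Callum ($321,350): Child Care Credit: base = 5 × $4,160 = $20,800. $321,350 is $10,650 into a $12,000 phase-out range, leaving 1,350/12,000 of the credit: $20,800 × 1,350/12,000 = $2,340. Dependent Care Credit: income exceeds $130,500 by $190,850 → 382 increments × $15 = $5,730 ≥ base, so the credit is $0. total $2,340 + $0 = $2,340
Farouk ($292,100): Child Care Credit: base = 5 × $4,160 = $20,800. $292,100 is at or below the $310,700 threshold, so the full $20,800 applies. Dependent Care Credit: income exceeds $130,500 by $161,600 → 324 increments × $15 = $4,860 ≥ base, so the credit is $0. total $20,800 + $0 = $20,800
Difference: |$2,340 − $20,800| = $18,460.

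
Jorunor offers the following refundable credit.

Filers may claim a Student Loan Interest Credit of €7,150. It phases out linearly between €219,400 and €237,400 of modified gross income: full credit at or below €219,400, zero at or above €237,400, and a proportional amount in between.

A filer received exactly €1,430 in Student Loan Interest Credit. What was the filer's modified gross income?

€1,430 is 1,430/7,150 of the full €7,150, so 5,720/7,150 of the €18,000 range has been used: income = €219,400 + €18,000 × 5,720/7,150 = €233,800.

€233,800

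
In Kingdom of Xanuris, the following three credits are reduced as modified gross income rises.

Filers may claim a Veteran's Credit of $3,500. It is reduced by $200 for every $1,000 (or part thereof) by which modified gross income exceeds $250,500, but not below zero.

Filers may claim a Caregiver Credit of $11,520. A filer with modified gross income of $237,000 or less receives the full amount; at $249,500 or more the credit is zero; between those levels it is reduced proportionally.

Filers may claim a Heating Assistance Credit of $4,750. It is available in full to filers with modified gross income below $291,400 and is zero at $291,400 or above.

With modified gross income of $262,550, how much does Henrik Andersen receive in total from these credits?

$5,650

Veteran's Credit: income exceeds $250,500 by $12,050, which is 13 full-or-partial $1,000 increments; reduction = 13 × $200 = $2,600, leaving $900.
Caregiver Credit: $262,550 is at or above $249,500, so the credit is $0.
Heating Assistance Credit: $262,550 is below the $291,400 cutoff, so the full $4,750 applies.
Total: $900 + $0 + $4,750 = $5,650.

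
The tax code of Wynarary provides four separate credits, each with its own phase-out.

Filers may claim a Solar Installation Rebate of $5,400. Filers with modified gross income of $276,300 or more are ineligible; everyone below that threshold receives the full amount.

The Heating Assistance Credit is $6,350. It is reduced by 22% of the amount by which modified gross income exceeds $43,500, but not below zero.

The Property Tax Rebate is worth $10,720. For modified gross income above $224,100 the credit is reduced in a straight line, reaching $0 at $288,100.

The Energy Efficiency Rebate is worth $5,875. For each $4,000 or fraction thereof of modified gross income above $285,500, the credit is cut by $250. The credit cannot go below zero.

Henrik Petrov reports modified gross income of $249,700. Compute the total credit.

Solar Installation Rebate: $249,700 is below the $276,300 cutoff, so the full $5,400 applies.
Heating Assistance Credit: 22% of the $206,200 excess over $43,500 is $45,364 ≥ base, so the credit is $0.
Property Tax Rebate: $249,700 is $25,600 into a $64,000 phase-out range, leaving 38,400/64,000 of the credit: $10,720 × 38,400/64,000 = $6,432.
Energy Efficiency Rebate: $249,700 is at or below the $285,500 threshold, so the full $5,875 applies.
Total: $5,400 + $0 + $6,432 + $5,875 = $17,707.

$17,707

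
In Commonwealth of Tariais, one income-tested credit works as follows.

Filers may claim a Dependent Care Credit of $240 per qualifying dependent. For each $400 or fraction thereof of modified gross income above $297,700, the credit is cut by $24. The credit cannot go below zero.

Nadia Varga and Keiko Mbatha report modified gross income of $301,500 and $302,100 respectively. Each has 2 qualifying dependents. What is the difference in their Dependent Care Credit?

Nadia ($301,500): Dependent Care Credit: base = 2 × $240 = $480. income exceeds $297,700 by $3,800, which is 10 full-or-partial $400 increments; reduction = 10 × $24 = $240, leaving $240.
Keiko ($302,100): Dependent Care Credit: base = 2 × $240 = $480. income exceeds $297,700 by $4,400, which is 11 full-or-partial $400 increments; reduction = 11 × $24 = $264, leaving $216.
Difference: |$240 − $216| = $24.

$24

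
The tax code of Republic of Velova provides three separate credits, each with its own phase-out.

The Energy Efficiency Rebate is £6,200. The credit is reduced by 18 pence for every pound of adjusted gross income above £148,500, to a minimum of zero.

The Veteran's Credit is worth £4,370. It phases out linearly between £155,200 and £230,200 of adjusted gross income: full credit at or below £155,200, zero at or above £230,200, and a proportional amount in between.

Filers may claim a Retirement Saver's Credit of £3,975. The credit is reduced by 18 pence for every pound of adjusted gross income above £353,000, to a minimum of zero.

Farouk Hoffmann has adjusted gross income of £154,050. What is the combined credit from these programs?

£13,546

Energy Efficiency Rebate: 18% of the £5,550 excess over £148,500 is £999; credit = £6,200 − £999 = £5,201.
Veteran's Credit: £154,050 is at or below the £155,200 threshold, so the full £4,370 applies.
Retirement Saver's Credit: £154,050 is at or below the £353,000 threshold, so the full £3,975 applies.
Total: £5,201 + £4,370 + £3,975 = £13,546.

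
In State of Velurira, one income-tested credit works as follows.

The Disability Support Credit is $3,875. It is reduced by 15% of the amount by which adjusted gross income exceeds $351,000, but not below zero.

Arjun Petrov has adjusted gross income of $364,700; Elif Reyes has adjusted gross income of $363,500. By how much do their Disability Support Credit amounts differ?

Arjun ($364,700): Disability Support Credit: 15% of the $13,700 excess over $351,000 is $2,055; credit = $3,875 − $2,055 = $1,820.
Elif ($363,500): Disability Support Credit: 15% of the $12,500 excess over $351,000 is $1,875; credit = $3,875 − $1,875 = $2,000.
Difference: |$1,820 − $2,000| = $180.

$180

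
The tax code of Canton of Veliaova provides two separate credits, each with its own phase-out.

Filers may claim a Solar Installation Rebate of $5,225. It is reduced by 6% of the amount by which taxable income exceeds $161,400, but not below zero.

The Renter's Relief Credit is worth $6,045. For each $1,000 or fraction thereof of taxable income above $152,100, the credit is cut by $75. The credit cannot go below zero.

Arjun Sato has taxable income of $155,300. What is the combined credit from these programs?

Solar Installation Rebate: $155,300 is at or below the $161,400 threshold, so the full $5,225 applies.
Renter's Relief Credit: income exceeds $152,100 by $3,200, which is 4 full-or-partial $1,000 increments; reduction = 4 × $75 = $300, leaving $5,745.
Total: $5,225 + $5,745 = $10,970.

$10,970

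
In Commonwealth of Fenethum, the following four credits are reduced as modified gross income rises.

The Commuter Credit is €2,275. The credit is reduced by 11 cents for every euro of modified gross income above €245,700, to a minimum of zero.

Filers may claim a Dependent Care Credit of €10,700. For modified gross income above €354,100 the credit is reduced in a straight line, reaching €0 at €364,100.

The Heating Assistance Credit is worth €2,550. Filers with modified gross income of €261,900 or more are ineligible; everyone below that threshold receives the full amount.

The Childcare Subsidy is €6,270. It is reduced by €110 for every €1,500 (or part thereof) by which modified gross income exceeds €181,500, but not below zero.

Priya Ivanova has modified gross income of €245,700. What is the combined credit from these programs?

Commuter Credit: €245,700 is at or below the €245,700 threshold, so the full €2,275 applies.
Dependent Care Credit: €245,700 is at or below the €354,100 threshold, so the full €10,700 applies.
Heating Assistance Credit: €245,700 is below the €261,900 cutoff, so the full €2,550 applies.
Childcare Subsidy: income exceeds €181,500 by €64,200, which is 43 full-or-partial €1,500 increments; reduction = 43 × €110 = €4,730, leaving €1,540.
Total: €2,275 + €10,700 + €2,550 + €1,540 = €17,065.

€17,065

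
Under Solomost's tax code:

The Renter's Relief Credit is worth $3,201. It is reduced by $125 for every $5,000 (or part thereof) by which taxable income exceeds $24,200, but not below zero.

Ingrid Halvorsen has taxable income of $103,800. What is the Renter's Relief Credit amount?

$1,201

Renter's Relief Credit: income exceeds $24,200 by $79,600, which is 16 full-or-partial $5,000 increments; reduction = 16 × $125 = $2,000, leaving $1,201.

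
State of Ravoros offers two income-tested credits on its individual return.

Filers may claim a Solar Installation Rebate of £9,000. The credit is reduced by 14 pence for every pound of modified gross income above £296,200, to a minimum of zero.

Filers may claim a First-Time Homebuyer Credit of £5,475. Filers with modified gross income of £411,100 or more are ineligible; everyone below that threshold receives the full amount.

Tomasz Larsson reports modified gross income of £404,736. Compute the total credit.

£5,475

Solar Installation Rebate: 14% of the £108,536 excess over £296,200 is £15,195.04 ≥ base, so the credit is £0.
First-Time Homebuyer Credit: £404,736 is below the £411,100 cutoff, so the full £5,475 applies.
Total: £0 + £5,475 = £5,475.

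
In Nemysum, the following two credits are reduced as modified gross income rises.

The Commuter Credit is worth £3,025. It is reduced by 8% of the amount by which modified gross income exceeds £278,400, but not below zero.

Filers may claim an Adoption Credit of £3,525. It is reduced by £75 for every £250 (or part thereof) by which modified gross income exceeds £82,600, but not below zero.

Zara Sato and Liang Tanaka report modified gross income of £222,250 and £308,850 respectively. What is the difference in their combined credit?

Zara (£222,250): Commuter Credit: £222,250 is at or below the £278,400 threshold, so the full £3,025 applies. Adoption Credit: income exceeds £82,600 by £139,650 → 559 increments × £75 = £41,925 ≥ base, so the credit is £0. total £3,025 + £0 = £3,025
Liang (£308,850): Commuter Credit: 8% of the £30,450 excess over £278,400 is £2,436; credit = £3,025 − £2,436 = £589. Adoption Credit: income exceeds £82,600 by £226,250 → 905 increments × £75 = £67,875 ≥ base, so the credit is £0. total £589 + £0 = £589
Difference: |£3,025 − £589| = £2,436.

£2,436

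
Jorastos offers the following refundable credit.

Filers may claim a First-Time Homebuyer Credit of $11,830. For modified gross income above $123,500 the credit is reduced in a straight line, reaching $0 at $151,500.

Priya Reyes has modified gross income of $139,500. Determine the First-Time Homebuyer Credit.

$5,070

First-Time Homebuyer Credit: $139,500 is $16,000 into a $28,000 phase-out range, leaving 12,000/28,000 of the credit: $11,830 × 12,000/28,000 = $5,070.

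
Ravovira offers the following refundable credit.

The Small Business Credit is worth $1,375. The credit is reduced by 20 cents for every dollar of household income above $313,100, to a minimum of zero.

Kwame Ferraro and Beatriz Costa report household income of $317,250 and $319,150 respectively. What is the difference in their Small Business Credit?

$380

Kwame ($317,250): Small Business Credit: 20% of the $4,150 excess over $313,100 is $830; credit = $1,375 − $830 = $545.
Beatriz ($319,150): Small Business Credit: 20% of the $6,050 excess over $313,100 is $1,210; credit = $1,375 − $1,210 = $165.
Difference: |$545 − $165| = $380.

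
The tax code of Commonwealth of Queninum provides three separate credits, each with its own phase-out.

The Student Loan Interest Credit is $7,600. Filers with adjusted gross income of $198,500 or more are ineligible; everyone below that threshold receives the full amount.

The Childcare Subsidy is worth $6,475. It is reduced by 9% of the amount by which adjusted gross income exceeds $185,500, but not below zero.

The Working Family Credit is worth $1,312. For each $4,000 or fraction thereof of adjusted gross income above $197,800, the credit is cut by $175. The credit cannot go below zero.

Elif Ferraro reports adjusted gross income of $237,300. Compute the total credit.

Student Loan Interest Credit: $237,300 meets or exceeds the $198,500 cutoff, so the credit is $0.
Childcare Subsidy: 9% of the $51,800 excess over $185,500 is $4,662; credit = $6,475 − $4,662 = $1,813.
Working Family Credit: income exceeds $197,800 by $39,500 → 10 increments × $175 = $1,750 ≥ base, so the credit is $0.
Total: $0 + $1,813 + $0 = $1,813.

$1,813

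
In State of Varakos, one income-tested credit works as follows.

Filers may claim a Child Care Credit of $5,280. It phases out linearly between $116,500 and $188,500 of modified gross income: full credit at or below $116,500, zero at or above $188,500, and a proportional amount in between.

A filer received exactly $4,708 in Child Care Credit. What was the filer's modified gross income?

$124,300

$4,708 is 4,708/5,280 of the full $5,280, so 572/5,280 of the $72,000 range has been used: income = $116,500 + $72,000 × 572/5,280 = $124,300.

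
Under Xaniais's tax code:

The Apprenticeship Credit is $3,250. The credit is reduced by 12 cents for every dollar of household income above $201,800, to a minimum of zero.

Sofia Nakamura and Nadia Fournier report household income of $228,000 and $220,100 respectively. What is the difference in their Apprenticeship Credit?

$948

Sofia ($228,000): Apprenticeship Credit: 12% of the $26,200 excess over $201,800 is $3,144; credit = $3,250 − $3,144 = $106.
Nadia ($220,100): Apprenticeship Credit: 12% of the $18,300 excess over $201,800 is $2,196; credit = $3,250 − $2,196 = $1,054.
Difference: |$106 − $1,054| = $948.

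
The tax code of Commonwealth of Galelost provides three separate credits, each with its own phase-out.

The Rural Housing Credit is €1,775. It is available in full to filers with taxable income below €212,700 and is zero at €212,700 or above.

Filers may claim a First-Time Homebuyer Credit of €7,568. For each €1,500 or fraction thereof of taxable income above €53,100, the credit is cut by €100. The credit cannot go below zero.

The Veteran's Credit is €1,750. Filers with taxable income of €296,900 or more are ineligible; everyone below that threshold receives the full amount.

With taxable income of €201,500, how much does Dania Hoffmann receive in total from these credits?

€3,525

Rural Housing Credit: €201,500 is below the €212,700 cutoff, so the full €1,775 applies.
First-Time Homebuyer Credit: income exceeds €53,100 by €148,400 → 99 increments × €100 = €9,900 ≥ base, so the credit is €0.
Veteran's Credit: €201,500 is below the €296,900 cutoff, so the full €1,750 applies.
Total: €1,775 + €0 + €1,750 = €3,525.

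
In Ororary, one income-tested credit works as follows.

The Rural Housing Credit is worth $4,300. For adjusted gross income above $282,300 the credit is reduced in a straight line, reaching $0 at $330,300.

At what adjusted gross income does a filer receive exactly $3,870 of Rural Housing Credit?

$3,870 is 3,870/4,300 of the full $4,300, so 430/4,300 of the $48,000 range has been used: income = $282,300 + $48,000 × 430/4,300 = $287,100.

$287,100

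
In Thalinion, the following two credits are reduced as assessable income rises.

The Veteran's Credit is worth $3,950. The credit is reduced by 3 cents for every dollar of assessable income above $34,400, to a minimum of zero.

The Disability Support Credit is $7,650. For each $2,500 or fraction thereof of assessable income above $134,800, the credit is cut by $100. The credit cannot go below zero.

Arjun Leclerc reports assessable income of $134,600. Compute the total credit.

Veteran's Credit: 3% of the $100,200 excess over $34,400 is $3,006; credit = $3,950 − $3,006 = $944.
Disability Support Credit: $134,600 is at or below the $134,800 threshold, so the full $7,650 applies.
Total: $944 + $7,650 = $8,594.

$8,594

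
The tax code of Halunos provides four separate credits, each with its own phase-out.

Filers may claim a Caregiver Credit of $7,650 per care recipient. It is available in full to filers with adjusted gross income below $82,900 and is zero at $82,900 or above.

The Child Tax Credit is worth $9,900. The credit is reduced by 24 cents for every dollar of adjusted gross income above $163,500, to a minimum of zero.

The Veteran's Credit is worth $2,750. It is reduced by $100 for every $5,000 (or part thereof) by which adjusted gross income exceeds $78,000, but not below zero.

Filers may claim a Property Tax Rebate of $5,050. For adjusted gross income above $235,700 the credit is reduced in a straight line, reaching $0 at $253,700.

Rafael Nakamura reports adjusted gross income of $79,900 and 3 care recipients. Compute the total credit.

Caregiver Credit: base = 3 × $7,650 = $22,950. $79,900 is below the $82,900 cutoff, so the full $22,950 applies.
Child Tax Credit: $79,900 is at or below the $163,500 threshold, so the full $9,900 applies.
Veteran's Credit: income exceeds $78,000 by $1,900, which is 1 full-or-partial $5,000 increment; reduction = 1 × $100 = $100, leaving $2,650.
Property Tax Rebate: $79,900 is at or below the $235,700 threshold, so the full $5,050 applies.
Total: $22,950 + $9,900 + $2,650 + $5,050 = $40,550.

$40,550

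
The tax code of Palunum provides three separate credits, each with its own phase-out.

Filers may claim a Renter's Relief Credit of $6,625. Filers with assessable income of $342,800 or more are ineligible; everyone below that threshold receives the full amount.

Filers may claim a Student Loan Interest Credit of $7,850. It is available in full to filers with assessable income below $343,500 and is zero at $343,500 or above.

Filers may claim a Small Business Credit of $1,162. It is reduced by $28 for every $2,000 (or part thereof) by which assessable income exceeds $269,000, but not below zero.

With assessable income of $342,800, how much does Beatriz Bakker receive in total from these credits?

Renter's Relief Credit: $342,800 meets or exceeds the $342,800 cutoff, so the credit is $0.
Student Loan Interest Credit: $342,800 is below the $343,500 cutoff, so the full $7,850 applies.
Small Business Credit: income exceeds $269,000 by $73,800, which is 37 full-or-partial $2,000 increments; reduction = 37 × $28 = $1,036, leaving $126.
Total: $0 + $7,850 + $126 = $7,976.

$7,976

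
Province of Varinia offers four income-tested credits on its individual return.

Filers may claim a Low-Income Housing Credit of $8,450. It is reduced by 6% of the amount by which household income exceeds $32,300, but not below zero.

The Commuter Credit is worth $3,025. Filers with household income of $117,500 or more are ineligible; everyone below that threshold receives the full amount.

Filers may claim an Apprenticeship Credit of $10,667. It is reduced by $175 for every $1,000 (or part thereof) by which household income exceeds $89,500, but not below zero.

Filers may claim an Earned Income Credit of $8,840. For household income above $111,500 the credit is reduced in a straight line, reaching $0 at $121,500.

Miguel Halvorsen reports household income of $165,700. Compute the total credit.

Low-Income Housing Credit: 6% of the $133,400 excess over $32,300 is $8,004; credit = $8,450 − $8,004 = $446.
Commuter Credit: $165,700 meets or exceeds the $117,500 cutoff, so the credit is $0.
Apprenticeship Credit: income exceeds $89,500 by $76,200 → 77 increments × $175 = $13,475 ≥ base, so the credit is $0.
Earned Income Credit: $165,700 is at or above $121,500, so the credit is $0.
Total: $446 + $0 + $0 + $0 = $446.

$446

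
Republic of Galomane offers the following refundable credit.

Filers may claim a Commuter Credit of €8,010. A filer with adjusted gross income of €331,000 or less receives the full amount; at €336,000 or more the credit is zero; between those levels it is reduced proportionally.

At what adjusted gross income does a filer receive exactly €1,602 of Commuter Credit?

€335,000

€1,602 is 1,602/8,010 of the full €8,010, so 6,408/8,010 of the €5,000 range has been used: income = €331,000 + €5,000 × 6,408/8,010 = €335,000.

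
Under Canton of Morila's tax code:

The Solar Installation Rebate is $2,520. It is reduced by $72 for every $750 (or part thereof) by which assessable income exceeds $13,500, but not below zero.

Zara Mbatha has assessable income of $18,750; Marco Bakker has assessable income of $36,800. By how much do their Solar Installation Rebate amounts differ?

$1,800

Zara ($18,750): Solar Installation Rebate: income exceeds $13,500 by $5,250, which is 7 full-or-partial $750 increments; reduction = 7 × $72 = $504, leaving $2,016.
Marco ($36,800): Solar Installation Rebate: income exceeds $13,500 by $23,300, which is 32 full-or-partial $750 increments; reduction = 32 × $72 = $2,304, leaving $216.
Difference: |$2,016 − $216| = $1,800.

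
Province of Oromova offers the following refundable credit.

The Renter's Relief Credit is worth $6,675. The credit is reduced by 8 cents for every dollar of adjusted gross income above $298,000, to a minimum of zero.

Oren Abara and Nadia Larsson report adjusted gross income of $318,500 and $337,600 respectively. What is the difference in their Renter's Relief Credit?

$1,528

Oren ($318,500): Renter's Relief Credit: 8% of the $20,500 excess over $298,000 is $1,640; credit = $6,675 − $1,640 = $5,035.
Nadia ($337,600): Renter's Relief Credit: 8% of the $39,600 excess over $298,000 is $3,168; credit = $6,675 − $3,168 = $3,507.
Difference: |$5,035 − $3,507| = $1,528.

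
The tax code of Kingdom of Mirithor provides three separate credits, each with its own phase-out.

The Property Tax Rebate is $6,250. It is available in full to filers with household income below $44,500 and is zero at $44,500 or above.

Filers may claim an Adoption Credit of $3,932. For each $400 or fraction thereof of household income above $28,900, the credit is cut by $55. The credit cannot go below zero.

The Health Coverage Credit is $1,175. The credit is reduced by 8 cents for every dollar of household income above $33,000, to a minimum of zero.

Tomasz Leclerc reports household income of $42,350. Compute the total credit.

$8,739

Property Tax Rebate: $42,350 is below the $44,500 cutoff, so the full $6,250 applies.
Adoption Credit: income exceeds $28,900 by $13,450, which is 34 full-or-partial $400 increments; reduction = 34 × $55 = $1,870, leaving $2,062.
Health Coverage Credit: 8% of the $9,350 excess over $33,000 is $748; credit = $1,175 − $748 = $427.
Total: $6,250 + $2,062 + $427 = $8,739.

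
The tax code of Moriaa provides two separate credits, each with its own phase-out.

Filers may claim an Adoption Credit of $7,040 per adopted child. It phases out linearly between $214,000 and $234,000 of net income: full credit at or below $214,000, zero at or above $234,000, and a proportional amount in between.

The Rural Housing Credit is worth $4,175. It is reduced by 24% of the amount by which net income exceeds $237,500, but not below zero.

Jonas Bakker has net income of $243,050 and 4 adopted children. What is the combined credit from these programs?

$2,843

Adoption Credit: base = 4 × $7,040 = $28,160. $243,050 is at or above $234,000, so the credit is $0.
Rural Housing Credit: 24% of the $5,550 excess over $237,500 is $1,332; credit = $4,175 − $1,332 = $2,843.
Total: $0 + $2,843 = $2,843.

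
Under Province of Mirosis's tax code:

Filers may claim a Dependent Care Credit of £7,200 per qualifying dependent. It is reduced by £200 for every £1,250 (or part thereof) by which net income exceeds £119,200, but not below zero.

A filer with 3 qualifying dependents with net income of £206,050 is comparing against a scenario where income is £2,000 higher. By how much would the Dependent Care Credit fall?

At £206,050 — base = 3 × £7,200 = £21,600. income exceeds £119,200 by £86,850, which is 70 full-or-partial £1,250 increments; reduction = 70 × £200 = £14,000, leaving £7,600.
At £208,050 — base = 3 × £7,200 = £21,600. income exceeds £119,200 by £88,850, which is 72 full-or-partial £1,250 increments; reduction = 72 × £200 = £14,400, leaving £7,200.
Lost: £7,600 − £7,200 = £400.

£400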